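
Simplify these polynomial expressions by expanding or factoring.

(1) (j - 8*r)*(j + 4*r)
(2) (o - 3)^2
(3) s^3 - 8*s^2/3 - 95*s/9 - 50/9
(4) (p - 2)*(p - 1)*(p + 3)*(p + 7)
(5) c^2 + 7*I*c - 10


(1) = j^2 - 4*j*r - 32*r^2
(2) = o^2 - 6*o + 9
(3) = (s - 5)*(s + 2/3)*(s + 5/3)
(4) = p^4 + 7*p^3 - 7*p^2 - 43*p + 42
(5) = (c + 2*I)*(c + 5*I)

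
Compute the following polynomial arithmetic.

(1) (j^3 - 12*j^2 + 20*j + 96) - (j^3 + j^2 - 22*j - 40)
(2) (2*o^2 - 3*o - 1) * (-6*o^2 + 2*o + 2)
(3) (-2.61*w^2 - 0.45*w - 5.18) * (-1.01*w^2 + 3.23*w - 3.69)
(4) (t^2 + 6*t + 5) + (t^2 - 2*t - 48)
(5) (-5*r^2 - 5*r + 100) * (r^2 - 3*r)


(1) = -13*j^2 + 42*j + 136
(2) = -12*o^4 + 22*o^3 + 4*o^2 - 8*o - 2
(3) = 2.6361*w^4 - 7.9758*w^3 + 13.4092*w^2 - 15.0709*w + 19.1142
(4) = 2*t^2 + 4*t - 43
(5) = -5*r^4 + 10*r^3 + 115*r^2 - 300*r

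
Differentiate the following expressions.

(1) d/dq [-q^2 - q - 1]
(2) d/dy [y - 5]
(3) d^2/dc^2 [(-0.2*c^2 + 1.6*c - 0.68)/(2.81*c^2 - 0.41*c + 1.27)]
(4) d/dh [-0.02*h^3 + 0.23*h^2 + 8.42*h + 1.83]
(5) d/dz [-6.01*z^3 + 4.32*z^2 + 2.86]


(1) = -2*q - 1
(2) = 1
(3) = (24.80668*c^3 - 27.933648*c^2 - 29.558952*c + 5.645896)/(22.188041*c^6 - 9.712203*c^5 + 31.501224*c^4 - 8.847923*c^3 + 14.237208*c^2 - 1.983867*c + 2.048383)
(4) = -0.06*h^2 + 0.46*h + 8.42
(5) = z*(8.64 - 18.03*z)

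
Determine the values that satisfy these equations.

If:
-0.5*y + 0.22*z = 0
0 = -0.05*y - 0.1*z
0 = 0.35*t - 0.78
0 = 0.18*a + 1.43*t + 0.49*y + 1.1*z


Then:
a = -17.70
t = 2.23
y = 0.00
z = 0.00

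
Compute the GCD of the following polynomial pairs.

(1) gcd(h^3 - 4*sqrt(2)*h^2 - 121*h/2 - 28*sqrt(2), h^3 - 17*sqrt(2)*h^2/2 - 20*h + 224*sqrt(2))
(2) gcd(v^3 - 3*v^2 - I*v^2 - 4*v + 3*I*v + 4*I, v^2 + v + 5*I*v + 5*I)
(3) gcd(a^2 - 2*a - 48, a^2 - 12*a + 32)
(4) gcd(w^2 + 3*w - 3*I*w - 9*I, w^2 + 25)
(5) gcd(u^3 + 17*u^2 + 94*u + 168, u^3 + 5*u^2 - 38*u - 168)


(1) = h^2 - 9*sqrt(2)*h/2 - 56
(2) = v + 1
(3) = gcd((a - 8)*(a + 6), (a - 8)*(a - 4)) = a - 8
(4) = gcd((w + 3)*(w - 3*I), (w - 5*I)*(w + 5*I)) = 1
(5) = gcd((u + 4)*(u + 6)*(u + 7), (u - 6)*(u + 4)*(u + 7)) = u^2 + 11*u + 28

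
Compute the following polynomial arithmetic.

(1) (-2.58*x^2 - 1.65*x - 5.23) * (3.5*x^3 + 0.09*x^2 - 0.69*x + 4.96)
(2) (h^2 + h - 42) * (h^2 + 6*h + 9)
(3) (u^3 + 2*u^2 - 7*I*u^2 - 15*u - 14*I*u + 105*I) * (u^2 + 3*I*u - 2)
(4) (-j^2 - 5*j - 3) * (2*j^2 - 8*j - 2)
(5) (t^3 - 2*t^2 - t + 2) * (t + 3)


(1) = -9.03*x^5 - 6.0072*x^4 - 16.6733*x^3 - 12.129*x^2 - 4.5753*x - 25.9408
(2) = h^4 + 7*h^3 - 27*h^2 - 243*h - 378
(3) = u^5 + 2*u^4 - 4*I*u^4 + 4*u^3 - 8*I*u^3 + 38*u^2 + 74*I*u^2 - 285*u + 28*I*u - 210*I
(4) = -2*j^4 - 2*j^3 + 36*j^2 + 34*j + 6
(5) = t^4 + t^3 - 7*t^2 - t + 6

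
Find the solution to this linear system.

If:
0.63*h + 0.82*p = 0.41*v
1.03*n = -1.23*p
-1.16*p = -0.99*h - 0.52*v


Then:
h = 0.0318942045896538*v
n = -0.567825220060949*v
p = 0.475495915985998*v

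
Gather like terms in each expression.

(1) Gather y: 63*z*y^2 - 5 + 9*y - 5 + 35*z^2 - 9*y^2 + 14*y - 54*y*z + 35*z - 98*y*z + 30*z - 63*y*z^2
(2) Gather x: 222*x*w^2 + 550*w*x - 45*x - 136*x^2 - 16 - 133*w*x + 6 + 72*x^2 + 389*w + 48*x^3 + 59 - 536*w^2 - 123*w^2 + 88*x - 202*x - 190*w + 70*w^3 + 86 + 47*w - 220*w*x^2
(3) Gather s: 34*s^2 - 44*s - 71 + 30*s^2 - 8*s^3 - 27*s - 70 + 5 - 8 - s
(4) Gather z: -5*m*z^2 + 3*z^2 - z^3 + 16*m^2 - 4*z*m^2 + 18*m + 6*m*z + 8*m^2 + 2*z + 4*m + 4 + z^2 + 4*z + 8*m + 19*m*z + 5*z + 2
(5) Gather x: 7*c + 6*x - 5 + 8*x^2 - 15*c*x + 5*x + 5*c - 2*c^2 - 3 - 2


(1) = y^2*(63*z - 9) + y*(-63*z^2 - 152*z + 23) + 35*z^2 + 65*z - 10
(2) = 70*w^3 - 659*w^2 + 246*w + 48*x^3 + x^2*(-220*w - 64) + x*(222*w^2 + 417*w - 159) + 135
(3) = -8*s^3 + 64*s^2 - 72*s - 144
(4) = 24*m^2 + 30*m - z^3 + z^2*(4 - 5*m) + z*(-4*m^2 + 25*m + 11) + 6
(5) = -2*c^2 + 12*c + 8*x^2 + x*(11 - 15*c) - 10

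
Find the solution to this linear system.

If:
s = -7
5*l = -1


Then:
l = -1/5
s = -7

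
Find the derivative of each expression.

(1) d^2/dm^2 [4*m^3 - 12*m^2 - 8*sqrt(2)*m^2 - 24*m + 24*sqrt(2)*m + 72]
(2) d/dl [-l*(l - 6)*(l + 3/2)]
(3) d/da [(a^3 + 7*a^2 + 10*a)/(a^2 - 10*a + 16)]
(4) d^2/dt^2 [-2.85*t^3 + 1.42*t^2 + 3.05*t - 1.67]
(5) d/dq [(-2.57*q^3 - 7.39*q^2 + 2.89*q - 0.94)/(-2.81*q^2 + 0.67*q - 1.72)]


(1) = 24*m - 24 - 16*sqrt(2)
(2) = -3*l^2 + 9*l + 9
(3) = (a^4 - 20*a^3 - 32*a^2 + 224*a + 160)/(a^4 - 20*a^3 + 132*a^2 - 320*a + 256)
(4) = 2.84 - 17.1*t
(5) = (7.2217*q^4 - 3.4438*q^3 + 16.4308*q^2 + 20.1388*q - 4.341)/(7.8961*q^4 - 3.7654*q^3 + 10.1153*q^2 - 2.3048*q + 2.9584)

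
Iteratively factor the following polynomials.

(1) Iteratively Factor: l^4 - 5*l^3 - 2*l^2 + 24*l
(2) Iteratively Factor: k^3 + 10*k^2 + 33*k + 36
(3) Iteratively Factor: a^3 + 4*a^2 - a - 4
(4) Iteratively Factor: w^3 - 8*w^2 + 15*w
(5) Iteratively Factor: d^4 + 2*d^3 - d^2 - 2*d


(1) = (l - 3)*(l^3 - 2*l^2 - 8*l) = l*(l - 3)*(l^2 - 2*l - 8) = l*(l - 4)*(l - 3)*(l + 2)
(2) = (k + 3)*(k^2 + 7*k + 12) = (k + 3)^2*(k + 4)
(3) = (a + 4)*(a^2 - 1) = (a + 1)*(a + 4)*(a - 1)
(4) = (w)*(w^2 - 8*w + 15) = w*(w - 5)*(w - 3)
(5) = (d + 1)*(d^3 + d^2 - 2*d) = (d + 1)*(d + 2)*(d^2 - d) = (d - 1)*(d + 1)*(d + 2)*(d)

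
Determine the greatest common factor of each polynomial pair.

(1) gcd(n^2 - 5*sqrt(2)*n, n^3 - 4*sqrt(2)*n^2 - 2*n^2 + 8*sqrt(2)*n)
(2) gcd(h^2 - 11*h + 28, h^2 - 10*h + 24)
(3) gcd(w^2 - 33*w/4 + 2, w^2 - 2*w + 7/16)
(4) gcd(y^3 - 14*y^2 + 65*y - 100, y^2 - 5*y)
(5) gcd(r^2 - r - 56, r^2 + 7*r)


(1) = n
(2) = h - 4
(3) = gcd((w - 8)*(w - 1/4), (w - 7/4)*(w - 1/4)) = w - 1/4
(4) = gcd((y - 5)^2*(y - 4), y*(y - 5)) = y - 5
(5) = gcd((r - 8)*(r + 7), r*(r + 7)) = r + 7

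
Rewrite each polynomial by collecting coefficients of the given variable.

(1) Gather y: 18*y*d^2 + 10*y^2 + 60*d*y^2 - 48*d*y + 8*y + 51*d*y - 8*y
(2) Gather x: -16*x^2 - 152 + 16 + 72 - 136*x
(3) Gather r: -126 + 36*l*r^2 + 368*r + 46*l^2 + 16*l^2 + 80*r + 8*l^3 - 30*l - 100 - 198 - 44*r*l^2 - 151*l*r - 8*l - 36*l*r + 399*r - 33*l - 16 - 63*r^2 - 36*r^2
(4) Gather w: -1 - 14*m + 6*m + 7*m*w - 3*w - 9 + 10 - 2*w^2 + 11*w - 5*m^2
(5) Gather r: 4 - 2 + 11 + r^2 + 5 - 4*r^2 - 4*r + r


(1) = y^2*(60*d + 10) + y*(18*d^2 + 3*d)
(2) = -16*x^2 - 136*x - 64
(3) = 8*l^3 + 62*l^2 - 71*l + r^2*(36*l - 99) + r*(-44*l^2 - 187*l + 847) - 440
(4) = -5*m^2 - 8*m - 2*w^2 + w*(7*m + 8)
(5) = -3*r^2 - 3*r + 18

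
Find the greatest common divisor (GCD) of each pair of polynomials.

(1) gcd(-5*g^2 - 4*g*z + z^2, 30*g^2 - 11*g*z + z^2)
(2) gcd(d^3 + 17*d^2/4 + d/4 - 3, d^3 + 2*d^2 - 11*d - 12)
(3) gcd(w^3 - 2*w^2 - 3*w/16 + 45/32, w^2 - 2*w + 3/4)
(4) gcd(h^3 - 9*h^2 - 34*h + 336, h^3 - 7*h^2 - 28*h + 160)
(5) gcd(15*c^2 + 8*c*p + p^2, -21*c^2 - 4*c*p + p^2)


(1) = -5*g + z
(2) = gcd((d - 3/4)*(d + 1)*(d + 4), (d - 3)*(d + 1)*(d + 4)) = d^2 + 5*d + 4
(3) = gcd((w - 3/2)*(w - 5/4)*(w + 3/4), (w - 3/2)*(w - 1/2)) = w - 3/2
(4) = h - 8
(5) = 3*c + p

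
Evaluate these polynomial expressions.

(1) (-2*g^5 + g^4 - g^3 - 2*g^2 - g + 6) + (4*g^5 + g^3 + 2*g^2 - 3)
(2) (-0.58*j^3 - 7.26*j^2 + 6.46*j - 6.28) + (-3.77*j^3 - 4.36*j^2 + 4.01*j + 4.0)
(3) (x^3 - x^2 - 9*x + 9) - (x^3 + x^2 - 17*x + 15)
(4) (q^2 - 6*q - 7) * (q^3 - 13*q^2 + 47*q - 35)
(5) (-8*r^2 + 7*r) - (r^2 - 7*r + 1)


(1) = 2*g^5 + g^4 - g + 3
(2) = -4.35*j^3 - 11.62*j^2 + 10.47*j - 2.28
(3) = -2*x^2 + 8*x - 6
(4) = q^5 - 19*q^4 + 118*q^3 - 226*q^2 - 119*q + 245
(5) = -9*r^2 + 14*r - 1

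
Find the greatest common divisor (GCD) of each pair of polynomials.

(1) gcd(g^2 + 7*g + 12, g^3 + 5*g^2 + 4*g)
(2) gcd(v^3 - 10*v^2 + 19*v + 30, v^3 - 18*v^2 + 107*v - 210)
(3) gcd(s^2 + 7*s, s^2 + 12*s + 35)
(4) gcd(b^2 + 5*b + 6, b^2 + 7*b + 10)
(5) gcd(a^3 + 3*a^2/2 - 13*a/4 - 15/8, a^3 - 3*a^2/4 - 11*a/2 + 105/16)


(1) = gcd((g + 3)*(g + 4), g*(g + 1)*(g + 4)) = g + 4
(2) = gcd((v - 6)*(v - 5)*(v + 1), (v - 7)*(v - 6)*(v - 5)) = v^2 - 11*v + 30
(3) = s + 7
(4) = gcd((b + 2)*(b + 3), (b + 2)*(b + 5)) = b + 2
(5) = gcd((a - 3/2)*(a + 1/2)*(a + 5/2), (a - 7/4)*(a - 3/2)*(a + 5/2)) = a^2 + a - 15/4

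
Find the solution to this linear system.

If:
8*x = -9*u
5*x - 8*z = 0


Then:
u = -64*z/45
x = 8*z/5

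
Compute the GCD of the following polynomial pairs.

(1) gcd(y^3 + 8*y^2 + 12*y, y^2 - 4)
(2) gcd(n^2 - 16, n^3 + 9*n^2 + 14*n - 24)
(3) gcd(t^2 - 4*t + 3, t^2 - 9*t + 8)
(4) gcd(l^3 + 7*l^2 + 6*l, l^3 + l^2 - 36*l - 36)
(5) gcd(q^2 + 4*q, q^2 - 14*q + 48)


(1) = gcd(y*(y + 2)*(y + 6), (y - 2)*(y + 2)) = y + 2
(2) = n + 4
(3) = gcd((t - 3)*(t - 1), (t - 8)*(t - 1)) = t - 1
(4) = gcd(l*(l + 1)*(l + 6), (l - 6)*(l + 1)*(l + 6)) = l^2 + 7*l + 6
(5) = 1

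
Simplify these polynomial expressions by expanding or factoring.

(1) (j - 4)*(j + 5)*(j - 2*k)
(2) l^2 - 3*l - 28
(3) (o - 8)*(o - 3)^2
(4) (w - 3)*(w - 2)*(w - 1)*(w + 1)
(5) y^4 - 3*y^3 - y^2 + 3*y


(1) = j^3 - 2*j^2*k + j^2 - 2*j*k - 20*j + 40*k
(2) = (l - 7)*(l + 4)
(3) = o^3 - 14*o^2 + 57*o - 72
(4) = w^4 - 5*w^3 + 5*w^2 + 5*w - 6
(5) = y*(y - 3)*(y - 1)*(y + 1)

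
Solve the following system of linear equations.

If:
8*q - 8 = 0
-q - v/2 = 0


Then:
q = 1
v = -2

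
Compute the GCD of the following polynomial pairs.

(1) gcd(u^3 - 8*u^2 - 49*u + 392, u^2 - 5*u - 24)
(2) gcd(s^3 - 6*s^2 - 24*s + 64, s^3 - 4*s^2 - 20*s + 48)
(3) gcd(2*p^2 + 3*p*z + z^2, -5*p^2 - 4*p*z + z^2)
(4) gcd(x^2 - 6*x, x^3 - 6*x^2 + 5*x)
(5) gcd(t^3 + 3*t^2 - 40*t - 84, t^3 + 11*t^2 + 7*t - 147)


(1) = u - 8
(2) = gcd((s - 8)*(s - 2)*(s + 4), (s - 6)*(s - 2)*(s + 4)) = s^2 + 2*s - 8
(3) = gcd((p + z)*(2*p + z), (-5*p + z)*(p + z)) = p + z
(4) = x
(5) = t + 7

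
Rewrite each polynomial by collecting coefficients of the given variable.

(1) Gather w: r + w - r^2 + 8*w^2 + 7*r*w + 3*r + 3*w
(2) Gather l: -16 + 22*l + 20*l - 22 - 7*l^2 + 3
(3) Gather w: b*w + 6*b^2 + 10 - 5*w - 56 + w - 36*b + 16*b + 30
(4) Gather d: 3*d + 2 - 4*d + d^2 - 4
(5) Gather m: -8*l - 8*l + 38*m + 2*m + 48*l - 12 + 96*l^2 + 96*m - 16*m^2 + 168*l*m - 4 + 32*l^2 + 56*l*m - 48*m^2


(1) = -r^2 + 4*r + 8*w^2 + w*(7*r + 4)
(2) = -7*l^2 + 42*l - 35
(3) = 6*b^2 - 20*b + w*(b - 4) - 16
(4) = d^2 - d - 2
(5) = 128*l^2 + 32*l - 64*m^2 + m*(224*l + 136) - 16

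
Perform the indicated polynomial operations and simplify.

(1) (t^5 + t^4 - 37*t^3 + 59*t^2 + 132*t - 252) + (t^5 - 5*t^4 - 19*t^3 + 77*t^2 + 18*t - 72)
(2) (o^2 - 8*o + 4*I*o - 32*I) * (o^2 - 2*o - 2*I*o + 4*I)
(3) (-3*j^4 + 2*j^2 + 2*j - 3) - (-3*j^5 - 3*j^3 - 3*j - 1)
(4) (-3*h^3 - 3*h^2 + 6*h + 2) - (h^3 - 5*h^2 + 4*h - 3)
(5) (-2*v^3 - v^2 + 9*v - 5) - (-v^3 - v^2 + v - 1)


(1) = 2*t^5 - 4*t^4 - 56*t^3 + 136*t^2 + 150*t - 324
(2) = o^4 - 10*o^3 + 2*I*o^3 + 24*o^2 - 20*I*o^2 - 80*o + 32*I*o + 128
(3) = 3*j^5 - 3*j^4 + 3*j^3 + 2*j^2 + 5*j - 2
(4) = -4*h^3 + 2*h^2 + 2*h + 5
(5) = -v^3 + 8*v - 4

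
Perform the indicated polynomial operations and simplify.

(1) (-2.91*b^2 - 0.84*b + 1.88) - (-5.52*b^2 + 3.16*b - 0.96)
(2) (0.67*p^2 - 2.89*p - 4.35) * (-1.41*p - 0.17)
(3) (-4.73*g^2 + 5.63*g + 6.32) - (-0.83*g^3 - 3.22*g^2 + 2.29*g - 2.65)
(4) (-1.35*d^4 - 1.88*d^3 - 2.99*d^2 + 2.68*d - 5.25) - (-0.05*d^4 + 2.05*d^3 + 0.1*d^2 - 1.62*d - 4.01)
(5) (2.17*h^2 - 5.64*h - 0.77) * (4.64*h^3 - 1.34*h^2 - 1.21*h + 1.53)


(1) = 2.61*b^2 - 4.0*b + 2.84
(2) = -0.9447*p^3 + 3.961*p^2 + 6.6248*p + 0.7395
(3) = 0.83*g^3 - 1.51*g^2 + 3.34*g + 8.97
(4) = -1.3*d^4 - 3.93*d^3 - 3.09*d^2 + 4.3*d - 1.24
(5) = 10.0688*h^5 - 29.0774*h^4 + 1.3591*h^3 + 11.1763*h^2 - 7.6975*h - 1.1781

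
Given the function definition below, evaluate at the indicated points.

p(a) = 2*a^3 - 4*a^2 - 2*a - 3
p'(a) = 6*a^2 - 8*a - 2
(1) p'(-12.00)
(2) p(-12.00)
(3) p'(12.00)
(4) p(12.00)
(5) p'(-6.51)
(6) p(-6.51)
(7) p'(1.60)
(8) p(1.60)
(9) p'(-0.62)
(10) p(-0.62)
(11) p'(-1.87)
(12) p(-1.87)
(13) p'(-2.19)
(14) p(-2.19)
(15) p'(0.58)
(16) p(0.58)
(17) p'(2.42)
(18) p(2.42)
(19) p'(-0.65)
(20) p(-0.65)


(1) = 958.00
(2) = -4011.00
(3) = 766.00
(4) = 2853.00
(5) = 304.36
(6) = -711.29
(7) = 0.56
(8) = -8.25
(9) = 5.27
(10) = -3.77
(11) = 33.94
(12) = -26.33
(13) = 44.30
(14) = -38.81
(15) = -4.62
(16) = -5.12
(17) = 13.78
(18) = -2.92
(19) = 5.74
(20) = -3.94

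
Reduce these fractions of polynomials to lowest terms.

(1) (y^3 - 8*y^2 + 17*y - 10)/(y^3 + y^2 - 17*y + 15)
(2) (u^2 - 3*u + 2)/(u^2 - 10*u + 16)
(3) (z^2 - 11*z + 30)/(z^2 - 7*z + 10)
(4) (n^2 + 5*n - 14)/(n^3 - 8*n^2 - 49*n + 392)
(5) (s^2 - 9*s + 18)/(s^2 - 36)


(1) = (y^2 - 7*y + 10)/(y^2 + 2*y - 15)
(2) = (u - 1)/(u - 8)
(3) = (z - 6)/(z - 2)
(4) = (n - 2)/(n^2 - 15*n + 56)
(5) = (s - 3)/(s + 6)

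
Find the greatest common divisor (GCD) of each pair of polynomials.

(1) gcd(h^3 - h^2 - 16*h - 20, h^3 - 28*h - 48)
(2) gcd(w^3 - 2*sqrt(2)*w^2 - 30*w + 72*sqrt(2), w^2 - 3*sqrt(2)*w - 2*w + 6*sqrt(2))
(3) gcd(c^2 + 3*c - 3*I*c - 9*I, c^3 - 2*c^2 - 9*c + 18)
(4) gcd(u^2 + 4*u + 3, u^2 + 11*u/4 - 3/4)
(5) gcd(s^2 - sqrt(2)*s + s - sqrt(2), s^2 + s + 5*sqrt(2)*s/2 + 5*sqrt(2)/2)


(1) = h + 2
(2) = w - 3*sqrt(2)
(3) = c + 3
(4) = gcd((u + 1)*(u + 3), (u - 1/4)*(u + 3)) = u + 3
(5) = s + 1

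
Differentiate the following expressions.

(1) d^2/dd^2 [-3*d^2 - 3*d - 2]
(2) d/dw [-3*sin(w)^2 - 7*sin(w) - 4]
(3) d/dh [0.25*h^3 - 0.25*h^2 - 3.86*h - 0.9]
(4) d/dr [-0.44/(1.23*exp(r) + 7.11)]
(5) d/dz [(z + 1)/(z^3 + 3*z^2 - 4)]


(1) = -6
(2) = -(6*sin(w) + 7)*cos(w)
(3) = 0.75*h^2 - 0.5*h - 3.86
(4) = 0.5412*exp(r)/(1.23*exp(r) + 7.11)^2
(5) = (z^3 + 3*z^2 - 3*z*(z + 1)*(z + 2) - 4)/(z^3 + 3*z^2 - 4)^2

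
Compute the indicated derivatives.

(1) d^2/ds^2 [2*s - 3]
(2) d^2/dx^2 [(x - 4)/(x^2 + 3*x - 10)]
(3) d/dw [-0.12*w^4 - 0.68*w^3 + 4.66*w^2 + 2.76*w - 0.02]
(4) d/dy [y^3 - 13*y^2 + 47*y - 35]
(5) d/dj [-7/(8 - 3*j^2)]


(1) = 0
(2) = 2*((1 - 3*x)*(x^2 + 3*x - 10) + (x - 4)*(2*x + 3)^2)/(x^2 + 3*x - 10)^3
(3) = -0.48*w^3 - 2.04*w^2 + 9.32*w + 2.76
(4) = 3*y^2 - 26*y + 47
(5) = -42*j/(3*j^2 - 8)^2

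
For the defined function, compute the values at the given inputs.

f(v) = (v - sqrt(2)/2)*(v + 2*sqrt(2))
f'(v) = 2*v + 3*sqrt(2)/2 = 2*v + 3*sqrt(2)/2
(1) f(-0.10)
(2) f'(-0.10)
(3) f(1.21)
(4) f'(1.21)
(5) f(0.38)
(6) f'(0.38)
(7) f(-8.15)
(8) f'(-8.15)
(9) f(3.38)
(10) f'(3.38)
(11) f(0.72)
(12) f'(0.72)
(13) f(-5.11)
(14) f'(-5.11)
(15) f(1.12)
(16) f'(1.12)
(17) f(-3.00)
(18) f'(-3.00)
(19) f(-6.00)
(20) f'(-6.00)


(1) = -2.20
(2) = 1.92
(3) = 2.03
(4) = 4.54
(5) = -1.05
(6) = 2.88
(7) = 47.13
(8) = -14.18
(9) = 16.59
(10) = 8.88
(11) = 0.05
(12) = 3.56
(13) = 13.27
(14) = -8.10
(15) = 1.63
(16) = 4.36
(17) = 0.64
(18) = -3.88
(19) = 21.27
(20) = -9.88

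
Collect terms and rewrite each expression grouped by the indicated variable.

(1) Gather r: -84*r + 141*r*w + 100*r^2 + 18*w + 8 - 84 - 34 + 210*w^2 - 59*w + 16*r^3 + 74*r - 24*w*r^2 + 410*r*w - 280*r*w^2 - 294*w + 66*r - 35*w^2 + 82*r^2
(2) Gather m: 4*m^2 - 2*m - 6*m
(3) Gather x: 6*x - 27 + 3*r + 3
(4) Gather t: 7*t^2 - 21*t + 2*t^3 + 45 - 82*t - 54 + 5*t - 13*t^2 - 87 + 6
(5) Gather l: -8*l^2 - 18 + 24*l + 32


(1) = 16*r^3 + r^2*(182 - 24*w) + r*(-280*w^2 + 551*w + 56) + 175*w^2 - 335*w - 110
(2) = 4*m^2 - 8*m
(3) = 3*r + 6*x - 24
(4) = 2*t^3 - 6*t^2 - 98*t - 90
(5) = -8*l^2 + 24*l + 14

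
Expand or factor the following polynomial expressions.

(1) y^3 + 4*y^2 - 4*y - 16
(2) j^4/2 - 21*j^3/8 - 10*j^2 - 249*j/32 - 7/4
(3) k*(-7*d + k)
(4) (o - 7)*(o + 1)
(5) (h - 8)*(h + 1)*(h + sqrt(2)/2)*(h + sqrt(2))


(1) = (y - 2)*(y + 2)*(y + 4)
(2) = (j/2 + 1/4)*(j - 8)*(j + 1/2)*(j + 7/4)
(3) = -7*d*k + k^2
(4) = o^2 - 6*o - 7
(5) = h^4 - 7*h^3 + 3*sqrt(2)*h^3/2 - 21*sqrt(2)*h^2/2 - 7*h^2 - 12*sqrt(2)*h - 7*h - 8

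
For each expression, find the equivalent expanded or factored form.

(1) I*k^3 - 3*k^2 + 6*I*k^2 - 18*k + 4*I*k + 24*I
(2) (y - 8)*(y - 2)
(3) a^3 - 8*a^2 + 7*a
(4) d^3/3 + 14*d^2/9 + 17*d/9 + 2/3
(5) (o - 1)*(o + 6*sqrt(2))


(1) = (k + 6)*(k + 4*I)*(I*k + 1)
(2) = y^2 - 10*y + 16
(3) = a*(a - 7)*(a - 1)
(4) = (d/3 + 1)*(d + 2/3)*(d + 1)
(5) = o^2 - o + 6*sqrt(2)*o - 6*sqrt(2)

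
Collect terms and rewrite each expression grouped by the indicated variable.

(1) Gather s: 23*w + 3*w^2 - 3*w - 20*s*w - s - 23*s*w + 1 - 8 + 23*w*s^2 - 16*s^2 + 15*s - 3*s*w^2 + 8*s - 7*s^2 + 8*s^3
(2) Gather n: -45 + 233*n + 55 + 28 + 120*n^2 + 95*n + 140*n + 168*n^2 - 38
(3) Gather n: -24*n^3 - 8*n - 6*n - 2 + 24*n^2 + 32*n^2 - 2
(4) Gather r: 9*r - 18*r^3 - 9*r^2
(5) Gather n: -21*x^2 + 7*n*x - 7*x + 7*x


(1) = 8*s^3 + s^2*(23*w - 23) + s*(-3*w^2 - 43*w + 22) + 3*w^2 + 20*w - 7
(2) = 288*n^2 + 468*n
(3) = -24*n^3 + 56*n^2 - 14*n - 4
(4) = -18*r^3 - 9*r^2 + 9*r
(5) = 7*n*x - 21*x^2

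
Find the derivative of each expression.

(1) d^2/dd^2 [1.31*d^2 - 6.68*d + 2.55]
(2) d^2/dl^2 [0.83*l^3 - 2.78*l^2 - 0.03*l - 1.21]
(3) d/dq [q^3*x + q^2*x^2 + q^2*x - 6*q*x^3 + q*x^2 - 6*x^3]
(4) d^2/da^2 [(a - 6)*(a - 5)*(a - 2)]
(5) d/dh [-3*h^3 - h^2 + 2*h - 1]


(1) = 2.62000000000000
(2) = 4.98*l - 5.56
(3) = x*(3*q^2 + 2*q*x + 2*q - 6*x^2 + x)
(4) = 6*a - 26
(5) = -9*h^2 - 2*h + 2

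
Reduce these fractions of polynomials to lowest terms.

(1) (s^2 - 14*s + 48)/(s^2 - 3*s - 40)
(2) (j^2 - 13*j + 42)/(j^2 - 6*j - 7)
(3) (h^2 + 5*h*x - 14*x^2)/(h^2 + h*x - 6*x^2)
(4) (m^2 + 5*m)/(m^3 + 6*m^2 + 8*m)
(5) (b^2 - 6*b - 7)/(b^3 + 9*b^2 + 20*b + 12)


(1) = (s - 6)/(s + 5)
(2) = (j - 6)/(j + 1)
(3) = (h + 7*x)/(h + 3*x)
(4) = (m + 5)/(m^2 + 6*m + 8)
(5) = (b - 7)/(b^2 + 8*b + 12)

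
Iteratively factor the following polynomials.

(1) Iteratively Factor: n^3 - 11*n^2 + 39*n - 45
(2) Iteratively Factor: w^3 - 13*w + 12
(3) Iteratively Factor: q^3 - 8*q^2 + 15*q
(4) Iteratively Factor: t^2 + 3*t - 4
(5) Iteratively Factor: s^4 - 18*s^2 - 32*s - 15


(1) = (n - 5)*(n^2 - 6*n + 9) = (n - 5)*(n - 3)*(n - 3)
(2) = (w - 1)*(w^2 + w - 12) = (w - 3)*(w - 1)*(w + 4)
(3) = (q - 3)*(q^2 - 5*q) = (q - 5)*(q - 3)*(q)
(4) = (t - 1)*(t + 4)
(5) = (s + 3)*(s^3 - 3*s^2 - 9*s - 5) = (s - 5)*(s + 3)*(s^2 + 2*s + 1) = (s - 5)*(s + 1)*(s + 3)*(s + 1)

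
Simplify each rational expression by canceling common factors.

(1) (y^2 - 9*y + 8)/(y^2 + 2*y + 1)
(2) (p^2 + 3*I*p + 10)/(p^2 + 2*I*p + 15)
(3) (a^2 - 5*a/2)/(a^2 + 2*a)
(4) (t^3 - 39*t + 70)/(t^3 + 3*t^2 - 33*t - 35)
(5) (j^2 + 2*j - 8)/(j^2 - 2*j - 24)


(1) = (y^2 - 9*y + 8)/(y^2 + 2*y + 1)
(2) = (p - 2*I)/(p - 3*I)
(3) = (2*a - 5)/(2*a + 4)
(4) = (t - 2)/(t + 1)
(5) = (j - 2)/(j - 6)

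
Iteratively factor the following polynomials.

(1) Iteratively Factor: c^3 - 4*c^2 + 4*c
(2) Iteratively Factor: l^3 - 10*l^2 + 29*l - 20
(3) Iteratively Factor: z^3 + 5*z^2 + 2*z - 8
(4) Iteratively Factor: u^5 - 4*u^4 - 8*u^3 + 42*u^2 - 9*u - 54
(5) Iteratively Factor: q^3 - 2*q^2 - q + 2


(1) = (c)*(c^2 - 4*c + 4) = c*(c - 2)*(c - 2)
(2) = (l - 4)*(l^2 - 6*l + 5) = (l - 5)*(l - 4)*(l - 1)
(3) = (z + 4)*(z^2 + z - 2) = (z - 1)*(z + 4)*(z + 2)
(4) = (u + 3)*(u^4 - 7*u^3 + 13*u^2 + 3*u - 18) = (u - 2)*(u + 3)*(u^3 - 5*u^2 + 3*u + 9) = (u - 3)*(u - 2)*(u + 3)*(u^2 - 2*u - 3) = (u - 3)^2*(u - 2)*(u + 3)*(u + 1)
(5) = (q + 1)*(q^2 - 3*q + 2) = (q - 1)*(q + 1)*(q - 2)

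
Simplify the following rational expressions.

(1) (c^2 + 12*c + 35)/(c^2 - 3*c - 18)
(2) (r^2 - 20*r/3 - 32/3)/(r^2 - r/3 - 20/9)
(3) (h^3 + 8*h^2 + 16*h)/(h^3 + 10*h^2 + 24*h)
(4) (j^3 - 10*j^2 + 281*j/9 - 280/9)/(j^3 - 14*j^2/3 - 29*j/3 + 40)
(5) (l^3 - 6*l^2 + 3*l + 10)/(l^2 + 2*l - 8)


(1) = (c^2 + 12*c + 35)/(c^2 - 3*c - 18)
(2) = (3*r - 24)/(3*r - 5)
(3) = (h + 4)/(h + 6)
(4) = (3*j - 7)/(3*j + 9)
(5) = (l^2 - 4*l - 5)/(l + 4)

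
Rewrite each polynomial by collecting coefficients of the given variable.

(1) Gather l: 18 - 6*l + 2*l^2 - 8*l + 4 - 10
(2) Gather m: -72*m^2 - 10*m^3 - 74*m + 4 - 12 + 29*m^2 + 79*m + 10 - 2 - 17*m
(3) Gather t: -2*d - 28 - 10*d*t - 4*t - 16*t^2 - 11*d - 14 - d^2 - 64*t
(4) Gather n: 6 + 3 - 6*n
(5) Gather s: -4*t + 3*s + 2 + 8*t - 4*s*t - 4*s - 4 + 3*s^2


(1) = 2*l^2 - 14*l + 12
(2) = -10*m^3 - 43*m^2 - 12*m
(3) = -d^2 - 13*d - 16*t^2 + t*(-10*d - 68) - 42
(4) = 9 - 6*n
(5) = 3*s^2 + s*(-4*t - 1) + 4*t - 2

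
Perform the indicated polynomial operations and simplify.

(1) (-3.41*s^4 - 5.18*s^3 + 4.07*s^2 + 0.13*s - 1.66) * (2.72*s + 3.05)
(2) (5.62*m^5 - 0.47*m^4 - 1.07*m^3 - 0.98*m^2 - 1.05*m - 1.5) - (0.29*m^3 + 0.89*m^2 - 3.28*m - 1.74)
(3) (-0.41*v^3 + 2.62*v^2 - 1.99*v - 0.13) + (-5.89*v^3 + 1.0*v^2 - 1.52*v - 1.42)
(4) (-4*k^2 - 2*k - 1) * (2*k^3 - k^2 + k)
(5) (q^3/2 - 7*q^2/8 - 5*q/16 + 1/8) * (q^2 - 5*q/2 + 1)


(1) = -9.2752*s^5 - 24.4901*s^4 - 4.7286*s^3 + 12.7671*s^2 - 4.1187*s - 5.063
(2) = 5.62*m^5 - 0.47*m^4 - 1.36*m^3 - 1.87*m^2 + 2.23*m + 0.24
(3) = -6.3*v^3 + 3.62*v^2 - 3.51*v - 1.55
(4) = -8*k^5 - 4*k^3 - k^2 - k
(5) = q^5/2 - 17*q^4/8 + 19*q^3/8 + q^2/32 - 5*q/8 + 1/8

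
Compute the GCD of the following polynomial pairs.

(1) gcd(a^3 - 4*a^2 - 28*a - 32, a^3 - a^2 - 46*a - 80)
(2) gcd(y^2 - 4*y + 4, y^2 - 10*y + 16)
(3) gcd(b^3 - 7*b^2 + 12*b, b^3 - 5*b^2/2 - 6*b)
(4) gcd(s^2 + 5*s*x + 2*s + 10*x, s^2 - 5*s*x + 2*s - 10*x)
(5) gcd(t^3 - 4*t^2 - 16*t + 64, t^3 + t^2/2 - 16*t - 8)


(1) = gcd((a - 8)*(a + 2)^2, (a - 8)*(a + 2)*(a + 5)) = a^2 - 6*a - 16
(2) = gcd((y - 2)^2, (y - 8)*(y - 2)) = y - 2
(3) = b^2 - 4*b
(4) = s + 2
(5) = t^2 - 16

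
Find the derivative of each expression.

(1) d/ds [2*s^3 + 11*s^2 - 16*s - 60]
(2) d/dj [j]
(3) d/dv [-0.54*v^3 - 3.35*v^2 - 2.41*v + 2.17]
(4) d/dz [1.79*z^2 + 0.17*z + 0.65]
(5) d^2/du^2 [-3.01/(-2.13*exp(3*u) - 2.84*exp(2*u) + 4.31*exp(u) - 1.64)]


(1) = 6*s^2 + 22*s - 16
(2) = 1
(3) = -1.62*v^2 - 6.7*v - 2.41
(4) = 3.58*z + 0.17
(5) = ((-57.7017*exp(2*u) - 34.1936*exp(u) + 12.9731)*(2.13*exp(3*u) + 2.84*exp(2*u) - 4.31*exp(u) + 1.64) + 3.01*(6.39*exp(2*u) + 5.68*exp(u) - 4.31)*(12.78*exp(2*u) + 11.36*exp(u) - 8.62)*exp(u))*exp(u)/(2.13*exp(3*u) + 2.84*exp(2*u) - 4.31*exp(u) + 1.64)^3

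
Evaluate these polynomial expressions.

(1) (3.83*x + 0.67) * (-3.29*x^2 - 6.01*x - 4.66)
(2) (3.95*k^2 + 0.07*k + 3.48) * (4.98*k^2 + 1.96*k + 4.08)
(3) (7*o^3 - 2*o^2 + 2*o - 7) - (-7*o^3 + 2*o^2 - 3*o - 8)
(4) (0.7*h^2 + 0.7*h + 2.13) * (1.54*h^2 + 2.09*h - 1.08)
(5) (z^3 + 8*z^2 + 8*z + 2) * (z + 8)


(1) = -12.6007*x^3 - 25.2226*x^2 - 21.8745*x - 3.1222
(2) = 19.671*k^4 + 8.0906*k^3 + 33.5836*k^2 + 7.1064*k + 14.1984
(3) = 14*o^3 - 4*o^2 + 5*o + 1
(4) = 1.078*h^4 + 2.541*h^3 + 3.9872*h^2 + 3.6957*h - 2.3004
(5) = z^4 + 16*z^3 + 72*z^2 + 66*z + 16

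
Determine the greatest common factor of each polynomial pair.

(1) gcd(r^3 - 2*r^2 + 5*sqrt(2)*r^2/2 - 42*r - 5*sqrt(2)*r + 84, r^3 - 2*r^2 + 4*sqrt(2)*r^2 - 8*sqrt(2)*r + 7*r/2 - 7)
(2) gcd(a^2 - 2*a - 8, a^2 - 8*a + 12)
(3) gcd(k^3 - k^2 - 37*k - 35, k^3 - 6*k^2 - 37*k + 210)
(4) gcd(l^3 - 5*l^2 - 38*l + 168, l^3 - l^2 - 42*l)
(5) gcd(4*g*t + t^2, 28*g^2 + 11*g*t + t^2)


(1) = r - 2
(2) = gcd((a - 4)*(a + 2), (a - 6)*(a - 2)) = 1
(3) = gcd((k - 7)*(k + 1)*(k + 5), (k - 7)*(k - 5)*(k + 6)) = k - 7
(4) = l^2 - l - 42
(5) = gcd(t*(4*g + t), (4*g + t)*(7*g + t)) = 4*g + t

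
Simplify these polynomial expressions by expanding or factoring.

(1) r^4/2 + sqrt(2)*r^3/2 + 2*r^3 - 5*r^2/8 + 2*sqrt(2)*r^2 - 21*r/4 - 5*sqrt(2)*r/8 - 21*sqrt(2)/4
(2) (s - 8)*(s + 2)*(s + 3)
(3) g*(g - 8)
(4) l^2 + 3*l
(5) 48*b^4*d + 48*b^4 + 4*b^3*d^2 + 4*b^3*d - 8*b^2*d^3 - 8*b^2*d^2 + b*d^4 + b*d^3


(1) = (r/2 + 1)*(r - 3/2)*(r + 7/2)*(r + sqrt(2))
(2) = s^3 - 3*s^2 - 34*s - 48
(3) = g^2 - 8*g
(4) = l*(l + 3)
(5) = (-6*b + d)*(-4*b + d)*(2*b + d)*(b*d + b)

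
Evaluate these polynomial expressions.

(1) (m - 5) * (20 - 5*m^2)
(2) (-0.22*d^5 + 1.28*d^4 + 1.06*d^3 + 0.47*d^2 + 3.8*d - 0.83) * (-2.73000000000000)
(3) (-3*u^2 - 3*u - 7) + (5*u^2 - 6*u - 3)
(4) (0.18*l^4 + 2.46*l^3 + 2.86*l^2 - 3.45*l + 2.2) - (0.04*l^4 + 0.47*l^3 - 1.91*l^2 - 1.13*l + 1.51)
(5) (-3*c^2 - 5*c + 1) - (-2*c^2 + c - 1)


(1) = -5*m^3 + 25*m^2 + 20*m - 100
(2) = 0.6006*d^5 - 3.4944*d^4 - 2.8938*d^3 - 1.2831*d^2 - 10.374*d + 2.2659
(3) = 2*u^2 - 9*u - 10
(4) = 0.14*l^4 + 1.99*l^3 + 4.77*l^2 - 2.32*l + 0.69
(5) = -c^2 - 6*c + 2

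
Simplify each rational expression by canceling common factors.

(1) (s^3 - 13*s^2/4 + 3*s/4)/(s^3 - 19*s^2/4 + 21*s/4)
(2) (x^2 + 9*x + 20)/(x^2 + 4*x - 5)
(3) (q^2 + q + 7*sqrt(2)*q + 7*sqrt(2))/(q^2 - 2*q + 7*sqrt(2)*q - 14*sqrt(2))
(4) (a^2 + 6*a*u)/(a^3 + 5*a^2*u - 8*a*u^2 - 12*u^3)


(1) = (4*s - 1)/(4*s - 7)
(2) = (x + 4)/(x - 1)
(3) = (q + 1)/(q - 2)
(4) = -a/(-a^2 + a*u + 2*u^2)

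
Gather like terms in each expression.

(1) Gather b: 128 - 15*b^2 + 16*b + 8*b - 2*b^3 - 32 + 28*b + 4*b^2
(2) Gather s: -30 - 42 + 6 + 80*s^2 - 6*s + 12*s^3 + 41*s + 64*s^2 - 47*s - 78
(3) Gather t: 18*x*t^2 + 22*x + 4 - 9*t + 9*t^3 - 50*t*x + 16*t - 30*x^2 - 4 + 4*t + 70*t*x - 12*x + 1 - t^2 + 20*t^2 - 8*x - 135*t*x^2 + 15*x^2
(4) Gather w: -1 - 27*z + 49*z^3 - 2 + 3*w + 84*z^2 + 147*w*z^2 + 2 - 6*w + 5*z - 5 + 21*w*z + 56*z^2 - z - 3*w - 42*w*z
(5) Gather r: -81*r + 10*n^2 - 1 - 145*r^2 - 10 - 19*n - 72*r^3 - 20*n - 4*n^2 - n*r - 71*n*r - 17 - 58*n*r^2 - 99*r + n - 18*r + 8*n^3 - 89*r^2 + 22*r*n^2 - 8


(1) = -2*b^3 - 11*b^2 + 52*b + 96
(2) = 12*s^3 + 144*s^2 - 12*s - 144
(3) = 9*t^3 + t^2*(18*x + 19) + t*(-135*x^2 + 20*x + 11) - 15*x^2 + 2*x + 1
(4) = w*(147*z^2 - 21*z - 6) + 49*z^3 + 140*z^2 - 23*z - 6
(5) = 8*n^3 + 6*n^2 - 38*n - 72*r^3 + r^2*(-58*n - 234) + r*(22*n^2 - 72*n - 198) - 36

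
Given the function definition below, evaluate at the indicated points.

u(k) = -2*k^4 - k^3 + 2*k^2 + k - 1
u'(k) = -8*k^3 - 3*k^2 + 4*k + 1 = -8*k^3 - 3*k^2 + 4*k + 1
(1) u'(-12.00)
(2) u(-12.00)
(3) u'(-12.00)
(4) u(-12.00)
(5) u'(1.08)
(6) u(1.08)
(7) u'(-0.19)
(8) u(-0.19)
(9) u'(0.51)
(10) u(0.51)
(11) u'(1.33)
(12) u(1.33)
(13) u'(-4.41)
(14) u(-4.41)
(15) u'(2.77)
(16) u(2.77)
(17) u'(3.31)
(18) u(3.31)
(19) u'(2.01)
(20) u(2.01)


(1) = 13345.00
(2) = -39469.00
(3) = 13345.00
(4) = -39469.00
(5) = -8.26
(6) = -1.57
(7) = 0.19
(8) = -1.11
(9) = 1.20
(10) = -0.24
(11) = -17.81
(12) = -4.74
(13) = 611.14
(14) = -637.20
(15) = -180.97
(16) = -121.88
(17) = -308.75
(18) = -252.11
(19) = -68.05
(20) = -31.68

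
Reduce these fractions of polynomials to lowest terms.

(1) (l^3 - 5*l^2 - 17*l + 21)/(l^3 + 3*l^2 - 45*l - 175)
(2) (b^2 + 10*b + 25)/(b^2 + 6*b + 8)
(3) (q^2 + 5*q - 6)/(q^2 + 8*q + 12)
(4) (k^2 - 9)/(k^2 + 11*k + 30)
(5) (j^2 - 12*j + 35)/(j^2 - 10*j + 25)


(1) = (l^2 + 2*l - 3)/(l^2 + 10*l + 25)
(2) = (b^2 + 10*b + 25)/(b^2 + 6*b + 8)
(3) = (q - 1)/(q + 2)
(4) = (k^2 - 9)/(k^2 + 11*k + 30)
(5) = (j - 7)/(j - 5)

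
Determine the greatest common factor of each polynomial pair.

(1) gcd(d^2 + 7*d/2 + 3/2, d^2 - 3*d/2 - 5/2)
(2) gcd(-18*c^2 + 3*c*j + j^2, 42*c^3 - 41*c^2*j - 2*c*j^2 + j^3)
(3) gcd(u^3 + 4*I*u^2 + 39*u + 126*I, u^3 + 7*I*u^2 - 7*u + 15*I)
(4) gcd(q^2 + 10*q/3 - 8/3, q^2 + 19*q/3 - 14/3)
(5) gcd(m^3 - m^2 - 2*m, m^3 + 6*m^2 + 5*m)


(1) = 1
(2) = 6*c + j
(3) = gcd((u - 6*I)*(u + 3*I)*(u + 7*I), (u - I)*(u + 3*I)*(u + 5*I)) = u + 3*I
(4) = gcd((q - 2/3)*(q + 4), (q - 2/3)*(q + 7)) = q - 2/3
(5) = gcd(m*(m - 2)*(m + 1), m*(m + 1)*(m + 5)) = m^2 + m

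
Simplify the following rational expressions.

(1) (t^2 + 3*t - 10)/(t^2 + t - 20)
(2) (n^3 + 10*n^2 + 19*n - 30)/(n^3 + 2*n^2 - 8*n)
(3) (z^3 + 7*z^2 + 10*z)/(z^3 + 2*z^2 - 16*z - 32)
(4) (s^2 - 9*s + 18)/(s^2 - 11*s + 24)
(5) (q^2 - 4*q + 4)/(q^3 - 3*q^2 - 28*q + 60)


(1) = (t - 2)/(t - 4)
(2) = (n^3 + 10*n^2 + 19*n - 30)/(n^3 + 2*n^2 - 8*n)
(3) = (z^2 + 5*z)/(z^2 - 16)
(4) = (s - 6)/(s - 8)
(5) = (q - 2)/(q^2 - q - 30)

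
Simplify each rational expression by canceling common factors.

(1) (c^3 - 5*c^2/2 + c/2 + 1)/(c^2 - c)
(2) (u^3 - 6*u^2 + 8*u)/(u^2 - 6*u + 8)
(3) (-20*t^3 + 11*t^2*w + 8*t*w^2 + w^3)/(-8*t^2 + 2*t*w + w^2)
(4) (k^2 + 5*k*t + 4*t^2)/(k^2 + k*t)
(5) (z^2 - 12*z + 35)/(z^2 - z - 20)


(1) = (2*c^2 - 3*c - 2)/(2*c)
(2) = u
(3) = (5*t^2 - 4*t*w - w^2)/(2*t - w)
(4) = (k + 4*t)/k
(5) = (z - 7)/(z + 4)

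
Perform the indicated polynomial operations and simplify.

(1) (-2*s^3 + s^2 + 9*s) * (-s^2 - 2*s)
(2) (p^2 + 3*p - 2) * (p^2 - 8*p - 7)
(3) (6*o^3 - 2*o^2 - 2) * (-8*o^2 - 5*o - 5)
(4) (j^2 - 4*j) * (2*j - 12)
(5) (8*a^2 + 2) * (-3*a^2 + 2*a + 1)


(1) = 2*s^5 + 3*s^4 - 11*s^3 - 18*s^2
(2) = p^4 - 5*p^3 - 33*p^2 - 5*p + 14
(3) = -48*o^5 - 14*o^4 - 20*o^3 + 26*o^2 + 10*o + 10
(4) = 2*j^3 - 20*j^2 + 48*j
(5) = -24*a^4 + 16*a^3 + 2*a^2 + 4*a + 2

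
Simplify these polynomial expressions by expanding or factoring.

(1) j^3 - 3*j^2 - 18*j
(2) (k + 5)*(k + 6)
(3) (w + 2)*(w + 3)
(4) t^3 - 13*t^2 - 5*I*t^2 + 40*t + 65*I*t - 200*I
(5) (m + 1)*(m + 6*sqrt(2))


(1) = j*(j - 6)*(j + 3)
(2) = k^2 + 11*k + 30
(3) = w^2 + 5*w + 6
(4) = (t - 8)*(t - 5)*(t - 5*I)
(5) = m^2 + m + 6*sqrt(2)*m + 6*sqrt(2)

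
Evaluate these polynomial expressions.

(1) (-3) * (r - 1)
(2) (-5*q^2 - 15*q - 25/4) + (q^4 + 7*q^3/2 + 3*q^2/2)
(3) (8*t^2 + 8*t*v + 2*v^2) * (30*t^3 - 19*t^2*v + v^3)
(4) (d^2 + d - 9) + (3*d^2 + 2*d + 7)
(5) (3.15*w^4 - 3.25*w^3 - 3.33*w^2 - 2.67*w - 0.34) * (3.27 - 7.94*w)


(1) = 3 - 3*r
(2) = q^4 + 7*q^3/2 - 7*q^2/2 - 15*q - 25/4
(3) = 240*t^5 + 88*t^4*v - 92*t^3*v^2 - 30*t^2*v^3 + 8*t*v^4 + 2*v^5
(4) = 4*d^2 + 3*d - 2
(5) = -25.011*w^5 + 36.1055*w^4 + 15.8127*w^3 + 10.3107*w^2 - 6.0313*w - 1.1118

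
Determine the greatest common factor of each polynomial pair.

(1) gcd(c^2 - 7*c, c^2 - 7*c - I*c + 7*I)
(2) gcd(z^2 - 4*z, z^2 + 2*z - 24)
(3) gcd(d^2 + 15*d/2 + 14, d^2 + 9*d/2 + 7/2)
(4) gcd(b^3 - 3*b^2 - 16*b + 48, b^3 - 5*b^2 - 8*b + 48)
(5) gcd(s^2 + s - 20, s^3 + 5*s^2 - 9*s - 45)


(1) = c - 7
(2) = gcd(z*(z - 4), (z - 4)*(z + 6)) = z - 4
(3) = gcd((d + 7/2)*(d + 4), (d + 1)*(d + 7/2)) = d + 7/2
(4) = gcd((b - 4)*(b - 3)*(b + 4), (b - 4)^2*(b + 3)) = b - 4
(5) = gcd((s - 4)*(s + 5), (s - 3)*(s + 3)*(s + 5)) = s + 5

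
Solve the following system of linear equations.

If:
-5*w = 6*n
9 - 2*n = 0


Then:
n = 9/2
w = -27/5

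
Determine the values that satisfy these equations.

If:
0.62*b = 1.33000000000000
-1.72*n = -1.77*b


Then:
b = 2.15
n = 2.21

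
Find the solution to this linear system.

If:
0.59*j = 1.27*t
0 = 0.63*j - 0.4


Then:
j = 0.63
t = 0.29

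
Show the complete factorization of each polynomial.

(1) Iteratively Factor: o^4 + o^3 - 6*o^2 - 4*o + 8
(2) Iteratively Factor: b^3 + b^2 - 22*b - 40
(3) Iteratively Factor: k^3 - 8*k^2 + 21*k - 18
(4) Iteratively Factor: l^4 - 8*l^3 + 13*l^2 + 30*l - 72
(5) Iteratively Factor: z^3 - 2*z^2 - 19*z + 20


(1) = (o + 2)*(o^3 - o^2 - 4*o + 4) = (o + 2)^2*(o^2 - 3*o + 2) = (o - 2)*(o + 2)^2*(o - 1)
(2) = (b + 2)*(b^2 - b - 20) = (b + 2)*(b + 4)*(b - 5)
(3) = (k - 3)*(k^2 - 5*k + 6) = (k - 3)^2*(k - 2)
(4) = (l - 4)*(l^3 - 4*l^2 - 3*l + 18) = (l - 4)*(l - 3)*(l^2 - l - 6) = (l - 4)*(l - 3)^2*(l + 2)
(5) = (z - 1)*(z^2 - z - 20) = (z - 5)*(z - 1)*(z + 4)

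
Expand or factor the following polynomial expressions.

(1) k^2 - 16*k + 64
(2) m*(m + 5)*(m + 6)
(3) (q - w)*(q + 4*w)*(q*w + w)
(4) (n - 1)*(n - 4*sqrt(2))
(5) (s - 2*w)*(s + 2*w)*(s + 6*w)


(1) = (k - 8)^2
(2) = m^3 + 11*m^2 + 30*m
(3) = q^3*w + 3*q^2*w^2 + q^2*w - 4*q*w^3 + 3*q*w^2 - 4*w^3
(4) = n^2 - 4*sqrt(2)*n - n + 4*sqrt(2)
(5) = s^3 + 6*s^2*w - 4*s*w^2 - 24*w^3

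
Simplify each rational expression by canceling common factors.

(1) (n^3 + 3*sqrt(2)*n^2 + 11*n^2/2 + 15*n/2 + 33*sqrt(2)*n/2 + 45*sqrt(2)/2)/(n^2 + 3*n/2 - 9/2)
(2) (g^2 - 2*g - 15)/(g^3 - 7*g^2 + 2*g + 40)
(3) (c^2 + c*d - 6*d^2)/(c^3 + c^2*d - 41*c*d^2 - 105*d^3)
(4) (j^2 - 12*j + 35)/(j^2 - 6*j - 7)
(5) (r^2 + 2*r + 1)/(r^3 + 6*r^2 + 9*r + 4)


(1) = (4*n^2 + n*(10 + 12*sqrt(2)) + 30*sqrt(2))/(4*n - 6)
(2) = (g + 3)/(g^2 - 2*g - 8)
(3) = (c - 2*d)/(c^2 - 2*c*d - 35*d^2)
(4) = (j - 5)/(j + 1)
(5) = 1/(r + 4)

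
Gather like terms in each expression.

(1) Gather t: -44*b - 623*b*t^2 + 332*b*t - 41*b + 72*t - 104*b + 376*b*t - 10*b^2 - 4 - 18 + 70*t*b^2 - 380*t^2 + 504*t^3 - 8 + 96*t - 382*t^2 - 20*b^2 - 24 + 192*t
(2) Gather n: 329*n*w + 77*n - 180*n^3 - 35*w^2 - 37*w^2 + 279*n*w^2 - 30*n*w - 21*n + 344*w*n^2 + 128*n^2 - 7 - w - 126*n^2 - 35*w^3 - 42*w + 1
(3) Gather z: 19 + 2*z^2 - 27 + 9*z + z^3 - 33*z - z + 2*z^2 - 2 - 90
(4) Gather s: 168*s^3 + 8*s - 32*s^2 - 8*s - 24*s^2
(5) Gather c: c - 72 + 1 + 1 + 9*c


(1) = -30*b^2 - 189*b + 504*t^3 + t^2*(-623*b - 762) + t*(70*b^2 + 708*b + 360) - 54
(2) = -180*n^3 + n^2*(344*w + 2) + n*(279*w^2 + 299*w + 56) - 35*w^3 - 72*w^2 - 43*w - 6
(3) = z^3 + 4*z^2 - 25*z - 100
(4) = 168*s^3 - 56*s^2
(5) = 10*c - 70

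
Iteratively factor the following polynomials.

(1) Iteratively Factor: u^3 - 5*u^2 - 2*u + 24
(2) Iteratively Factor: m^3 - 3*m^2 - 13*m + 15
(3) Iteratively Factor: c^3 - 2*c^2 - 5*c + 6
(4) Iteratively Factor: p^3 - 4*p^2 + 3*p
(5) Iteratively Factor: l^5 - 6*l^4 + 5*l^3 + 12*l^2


(1) = (u - 4)*(u^2 - u - 6) = (u - 4)*(u - 3)*(u + 2)
(2) = (m - 1)*(m^2 - 2*m - 15) = (m - 5)*(m - 1)*(m + 3)
(3) = (c - 1)*(c^2 - c - 6) = (c - 3)*(c - 1)*(c + 2)
(4) = (p - 3)*(p^2 - p) = (p - 3)*(p - 1)*(p)
(5) = (l + 1)*(l^4 - 7*l^3 + 12*l^2) = (l - 3)*(l + 1)*(l^3 - 4*l^2) = l*(l - 3)*(l + 1)*(l^2 - 4*l) = l^2*(l - 3)*(l + 1)*(l - 4)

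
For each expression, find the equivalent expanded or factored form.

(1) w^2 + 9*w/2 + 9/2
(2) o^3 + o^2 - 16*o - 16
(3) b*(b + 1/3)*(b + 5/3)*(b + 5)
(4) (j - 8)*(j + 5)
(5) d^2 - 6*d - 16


(1) = (w + 3/2)*(w + 3)
(2) = (o - 4)*(o + 1)*(o + 4)
(3) = b^4 + 7*b^3 + 95*b^2/9 + 25*b/9
(4) = j^2 - 3*j - 40
(5) = (d - 8)*(d + 2)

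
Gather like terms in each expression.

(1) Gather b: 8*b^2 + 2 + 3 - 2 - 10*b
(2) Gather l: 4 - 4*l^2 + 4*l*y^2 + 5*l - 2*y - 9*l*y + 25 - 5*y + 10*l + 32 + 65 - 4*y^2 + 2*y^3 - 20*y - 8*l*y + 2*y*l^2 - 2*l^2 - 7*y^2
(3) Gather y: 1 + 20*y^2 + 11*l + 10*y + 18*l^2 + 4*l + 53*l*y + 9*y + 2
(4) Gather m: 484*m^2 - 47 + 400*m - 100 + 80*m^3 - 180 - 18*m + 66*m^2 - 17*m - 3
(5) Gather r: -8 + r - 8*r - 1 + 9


(1) = 8*b^2 - 10*b + 3
(2) = l^2*(2*y - 6) + l*(4*y^2 - 17*y + 15) + 2*y^3 - 11*y^2 - 27*y + 126
(3) = 18*l^2 + 15*l + 20*y^2 + y*(53*l + 19) + 3
(4) = 80*m^3 + 550*m^2 + 365*m - 330
(5) = -7*r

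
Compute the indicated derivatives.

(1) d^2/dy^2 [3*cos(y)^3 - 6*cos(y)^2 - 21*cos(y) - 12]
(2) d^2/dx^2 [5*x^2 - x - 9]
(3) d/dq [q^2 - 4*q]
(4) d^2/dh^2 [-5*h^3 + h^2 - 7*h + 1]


(1) = 75*cos(y)/4 + 12*cos(2*y) - 27*cos(3*y)/4
(2) = 10
(3) = 2*q - 4
(4) = 2 - 30*h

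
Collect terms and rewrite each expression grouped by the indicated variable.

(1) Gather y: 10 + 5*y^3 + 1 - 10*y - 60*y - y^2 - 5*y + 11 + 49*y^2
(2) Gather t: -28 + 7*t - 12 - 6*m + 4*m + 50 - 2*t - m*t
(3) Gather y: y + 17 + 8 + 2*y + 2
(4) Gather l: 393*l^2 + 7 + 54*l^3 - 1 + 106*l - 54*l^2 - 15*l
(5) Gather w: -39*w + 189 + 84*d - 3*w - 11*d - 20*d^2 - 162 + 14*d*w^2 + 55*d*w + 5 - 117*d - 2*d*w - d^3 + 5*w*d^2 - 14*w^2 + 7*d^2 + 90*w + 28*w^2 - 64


(1) = 5*y^3 + 48*y^2 - 75*y + 22
(2) = -2*m + t*(5 - m) + 10
(3) = 3*y + 27
(4) = 54*l^3 + 339*l^2 + 91*l + 6
(5) = -d^3 - 13*d^2 - 44*d + w^2*(14*d + 14) + w*(5*d^2 + 53*d + 48) - 32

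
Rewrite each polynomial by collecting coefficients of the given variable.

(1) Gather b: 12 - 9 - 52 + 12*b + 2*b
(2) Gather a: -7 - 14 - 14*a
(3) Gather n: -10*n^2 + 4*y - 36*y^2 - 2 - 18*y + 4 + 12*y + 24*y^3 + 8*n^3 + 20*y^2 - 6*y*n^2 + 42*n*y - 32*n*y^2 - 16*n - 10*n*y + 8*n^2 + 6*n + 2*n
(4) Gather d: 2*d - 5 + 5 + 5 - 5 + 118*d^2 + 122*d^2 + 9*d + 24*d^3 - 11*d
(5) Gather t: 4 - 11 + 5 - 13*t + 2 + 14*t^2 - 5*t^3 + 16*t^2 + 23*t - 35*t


(1) = 14*b - 49
(2) = -14*a - 21
(3) = 8*n^3 + n^2*(-6*y - 2) + n*(-32*y^2 + 32*y - 8) + 24*y^3 - 16*y^2 - 2*y + 2
(4) = 24*d^3 + 240*d^2
(5) = -5*t^3 + 30*t^2 - 25*t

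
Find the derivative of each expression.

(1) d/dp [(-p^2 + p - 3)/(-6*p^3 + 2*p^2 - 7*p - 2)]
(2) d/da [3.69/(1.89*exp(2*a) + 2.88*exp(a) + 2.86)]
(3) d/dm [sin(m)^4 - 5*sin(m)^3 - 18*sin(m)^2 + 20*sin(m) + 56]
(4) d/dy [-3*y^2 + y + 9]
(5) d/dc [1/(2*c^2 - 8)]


(1) = (-6*p^4 + 12*p^3 - 49*p^2 + 16*p - 23)/(36*p^6 - 24*p^5 + 88*p^4 - 4*p^3 + 41*p^2 + 28*p + 4)
(2) = (-13.9482*exp(a) - 10.6272)*exp(a)/(1.89*exp(2*a) + 2.88*exp(a) + 2.86)^2
(3) = (4*sin(m)^3 - 15*sin(m)^2 - 36*sin(m) + 20)*cos(m)
(4) = 1 - 6*y
(5) = -c/(c^2 - 4)^2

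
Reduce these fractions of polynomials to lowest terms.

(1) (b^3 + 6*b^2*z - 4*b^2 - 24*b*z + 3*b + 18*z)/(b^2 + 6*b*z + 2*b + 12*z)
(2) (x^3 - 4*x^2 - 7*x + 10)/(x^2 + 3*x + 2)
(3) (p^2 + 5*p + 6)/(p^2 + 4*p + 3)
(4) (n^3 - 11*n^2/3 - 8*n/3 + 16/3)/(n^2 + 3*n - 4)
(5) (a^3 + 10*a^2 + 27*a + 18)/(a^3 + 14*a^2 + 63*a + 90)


(1) = (b^2 - 4*b + 3)/(b + 2)
(2) = (x^2 - 6*x + 5)/(x + 1)
(3) = (p + 2)/(p + 1)
(4) = (3*n^2 - 8*n - 16)/(3*n + 12)
(5) = (a + 1)/(a + 5)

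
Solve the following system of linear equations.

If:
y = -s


Then:
s = -y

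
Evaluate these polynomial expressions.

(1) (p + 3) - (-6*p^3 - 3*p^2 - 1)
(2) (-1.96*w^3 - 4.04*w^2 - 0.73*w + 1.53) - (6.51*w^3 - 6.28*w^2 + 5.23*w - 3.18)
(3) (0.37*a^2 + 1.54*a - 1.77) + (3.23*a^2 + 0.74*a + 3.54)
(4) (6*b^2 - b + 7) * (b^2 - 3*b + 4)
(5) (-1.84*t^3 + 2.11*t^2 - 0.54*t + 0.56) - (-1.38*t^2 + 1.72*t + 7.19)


(1) = 6*p^3 + 3*p^2 + p + 4
(2) = -8.47*w^3 + 2.24*w^2 - 5.96*w + 4.71
(3) = 3.6*a^2 + 2.28*a + 1.77
(4) = 6*b^4 - 19*b^3 + 34*b^2 - 25*b + 28
(5) = -1.84*t^3 + 3.49*t^2 - 2.26*t - 6.63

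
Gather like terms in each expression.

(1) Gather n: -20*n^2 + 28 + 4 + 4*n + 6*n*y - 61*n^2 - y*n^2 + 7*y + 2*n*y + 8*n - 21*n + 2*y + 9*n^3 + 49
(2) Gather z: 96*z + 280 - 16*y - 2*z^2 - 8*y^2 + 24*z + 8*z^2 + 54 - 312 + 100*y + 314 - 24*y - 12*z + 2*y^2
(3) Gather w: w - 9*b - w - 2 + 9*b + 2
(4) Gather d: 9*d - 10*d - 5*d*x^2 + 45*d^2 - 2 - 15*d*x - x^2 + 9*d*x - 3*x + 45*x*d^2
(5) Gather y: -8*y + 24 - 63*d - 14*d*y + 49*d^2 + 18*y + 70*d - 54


(1) = 9*n^3 + n^2*(-y - 81) + n*(8*y - 9) + 9*y + 81
(2) = -6*y^2 + 60*y + 6*z^2 + 108*z + 336
(3) = 0
(4) = d^2*(45*x + 45) + d*(-5*x^2 - 6*x - 1) - x^2 - 3*x - 2
(5) = 49*d^2 + 7*d + y*(10 - 14*d) - 30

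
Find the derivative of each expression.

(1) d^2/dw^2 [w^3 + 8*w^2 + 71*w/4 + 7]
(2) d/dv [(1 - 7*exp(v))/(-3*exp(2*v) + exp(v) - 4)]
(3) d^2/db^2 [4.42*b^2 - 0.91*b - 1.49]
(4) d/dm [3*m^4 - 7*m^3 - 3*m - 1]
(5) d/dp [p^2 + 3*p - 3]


(1) = 6*w + 16
(2) = (-(6*exp(v) - 1)*(7*exp(v) - 1) + 21*exp(2*v) - 7*exp(v) + 28)*exp(v)/(3*exp(2*v) - exp(v) + 4)^2
(3) = 8.84000000000000
(4) = 12*m^3 - 21*m^2 - 3
(5) = 2*p + 3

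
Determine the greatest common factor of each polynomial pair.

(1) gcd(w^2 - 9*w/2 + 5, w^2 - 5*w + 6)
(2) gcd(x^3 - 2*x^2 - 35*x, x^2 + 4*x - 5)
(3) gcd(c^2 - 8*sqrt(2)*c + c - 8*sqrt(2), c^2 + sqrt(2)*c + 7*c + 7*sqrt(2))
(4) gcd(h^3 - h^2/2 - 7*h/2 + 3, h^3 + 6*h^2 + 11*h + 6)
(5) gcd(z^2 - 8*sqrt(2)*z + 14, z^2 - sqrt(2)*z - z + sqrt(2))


(1) = w - 2
(2) = gcd(x*(x - 7)*(x + 5), (x - 1)*(x + 5)) = x + 5
(3) = 1
(4) = gcd((h - 3/2)*(h - 1)*(h + 2), (h + 1)*(h + 2)*(h + 3)) = h + 2
(5) = gcd((z - 7*sqrt(2))*(z - sqrt(2)), (z - 1)*(z - sqrt(2))) = z - sqrt(2)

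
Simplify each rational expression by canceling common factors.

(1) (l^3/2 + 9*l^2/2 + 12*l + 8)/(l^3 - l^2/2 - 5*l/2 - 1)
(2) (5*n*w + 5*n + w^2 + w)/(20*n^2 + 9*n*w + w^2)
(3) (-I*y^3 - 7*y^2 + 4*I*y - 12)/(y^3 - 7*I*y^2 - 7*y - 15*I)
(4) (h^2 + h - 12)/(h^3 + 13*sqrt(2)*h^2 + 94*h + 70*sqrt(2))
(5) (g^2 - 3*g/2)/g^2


(1) = (l^2 + 8*l + 16)/(2*l^2 - 3*l - 2)
(2) = (w + 1)/(4*n + w)
(3) = (-I*y^2 - 8*y + 12*I)/(y^2 - 8*I*y - 15)
(4) = (h^2 + h - 12)/(h^3 + 13*sqrt(2)*h^2 + 94*h + 70*sqrt(2))
(5) = (2*g - 3)/(2*g)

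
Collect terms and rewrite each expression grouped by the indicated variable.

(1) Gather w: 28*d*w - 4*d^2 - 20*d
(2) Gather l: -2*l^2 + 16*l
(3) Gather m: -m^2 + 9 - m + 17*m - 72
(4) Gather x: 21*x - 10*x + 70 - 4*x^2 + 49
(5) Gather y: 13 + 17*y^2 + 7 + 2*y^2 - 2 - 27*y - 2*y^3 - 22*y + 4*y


(1) = -4*d^2 + 28*d*w - 20*d
(2) = -2*l^2 + 16*l
(3) = -m^2 + 16*m - 63
(4) = -4*x^2 + 11*x + 119
(5) = -2*y^3 + 19*y^2 - 45*y + 18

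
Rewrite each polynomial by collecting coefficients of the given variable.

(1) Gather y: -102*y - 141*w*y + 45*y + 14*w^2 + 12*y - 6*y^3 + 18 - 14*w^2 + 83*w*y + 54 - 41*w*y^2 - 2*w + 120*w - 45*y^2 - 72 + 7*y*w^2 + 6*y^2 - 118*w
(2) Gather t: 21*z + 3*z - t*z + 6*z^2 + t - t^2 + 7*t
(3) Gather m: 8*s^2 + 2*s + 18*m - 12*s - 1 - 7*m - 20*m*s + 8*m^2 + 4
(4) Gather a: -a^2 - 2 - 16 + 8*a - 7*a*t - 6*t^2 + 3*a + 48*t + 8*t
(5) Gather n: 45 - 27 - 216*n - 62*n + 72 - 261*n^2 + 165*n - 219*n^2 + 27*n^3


(1) = -6*y^3 + y^2*(-41*w - 39) + y*(7*w^2 - 58*w - 45)
(2) = -t^2 + t*(8 - z) + 6*z^2 + 24*z
(3) = 8*m^2 + m*(11 - 20*s) + 8*s^2 - 10*s + 3
(4) = -a^2 + a*(11 - 7*t) - 6*t^2 + 56*t - 18
(5) = 27*n^3 - 480*n^2 - 113*n + 90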